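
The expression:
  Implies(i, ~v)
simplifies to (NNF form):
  ~i | ~v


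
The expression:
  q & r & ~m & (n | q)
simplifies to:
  q & r & ~m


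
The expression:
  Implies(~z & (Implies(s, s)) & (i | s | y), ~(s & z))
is always true.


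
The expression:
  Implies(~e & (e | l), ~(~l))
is always true.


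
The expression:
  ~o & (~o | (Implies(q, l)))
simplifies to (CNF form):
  ~o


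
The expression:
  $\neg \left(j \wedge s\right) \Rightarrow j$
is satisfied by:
  {j: True}


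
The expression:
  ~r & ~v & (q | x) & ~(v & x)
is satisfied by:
  {x: True, q: True, v: False, r: False}
  {x: True, q: False, v: False, r: False}
  {q: True, r: False, x: False, v: False}


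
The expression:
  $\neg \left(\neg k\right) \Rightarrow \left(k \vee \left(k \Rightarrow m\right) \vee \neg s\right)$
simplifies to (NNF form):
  $\text{True}$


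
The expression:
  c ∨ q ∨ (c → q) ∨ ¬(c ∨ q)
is always true.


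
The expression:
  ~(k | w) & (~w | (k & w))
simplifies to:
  ~k & ~w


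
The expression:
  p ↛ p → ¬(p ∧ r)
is always true.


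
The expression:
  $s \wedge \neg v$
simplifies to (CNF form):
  $s \wedge \neg v$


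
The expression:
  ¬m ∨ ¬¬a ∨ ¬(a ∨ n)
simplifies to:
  a ∨ ¬m ∨ ¬n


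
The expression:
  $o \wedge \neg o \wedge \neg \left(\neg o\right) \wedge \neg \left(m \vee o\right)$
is never true.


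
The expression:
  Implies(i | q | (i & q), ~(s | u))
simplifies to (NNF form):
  (~i | ~s) & (~i | ~u) & (~q | ~s) & (~q | ~u)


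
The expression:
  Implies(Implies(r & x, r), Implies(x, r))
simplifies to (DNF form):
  r | ~x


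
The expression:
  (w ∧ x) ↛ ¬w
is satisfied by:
  {w: True, x: True}


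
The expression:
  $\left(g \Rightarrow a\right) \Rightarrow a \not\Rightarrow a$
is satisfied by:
  {g: True, a: False}


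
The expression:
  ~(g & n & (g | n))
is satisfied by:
  {g: False, n: False}
  {n: True, g: False}
  {g: True, n: False}


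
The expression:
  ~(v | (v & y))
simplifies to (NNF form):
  ~v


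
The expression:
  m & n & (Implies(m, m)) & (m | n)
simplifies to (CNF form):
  m & n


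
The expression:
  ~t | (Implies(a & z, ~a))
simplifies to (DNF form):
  ~a | ~t | ~z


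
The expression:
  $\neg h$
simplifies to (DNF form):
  $\neg h$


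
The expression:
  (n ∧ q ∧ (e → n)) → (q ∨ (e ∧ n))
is always true.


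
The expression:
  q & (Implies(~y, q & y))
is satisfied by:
  {y: True, q: True}


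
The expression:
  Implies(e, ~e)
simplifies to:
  ~e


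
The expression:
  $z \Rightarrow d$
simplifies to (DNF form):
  $d \vee \neg z$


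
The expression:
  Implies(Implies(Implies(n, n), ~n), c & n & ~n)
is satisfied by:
  {n: True}


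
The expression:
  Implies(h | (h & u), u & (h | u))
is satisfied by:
  {u: True, h: False}
  {h: False, u: False}
  {h: True, u: True}


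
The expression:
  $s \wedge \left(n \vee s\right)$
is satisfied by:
  {s: True}


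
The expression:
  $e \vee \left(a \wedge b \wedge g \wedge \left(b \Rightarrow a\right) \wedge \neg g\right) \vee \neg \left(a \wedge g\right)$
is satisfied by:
  {e: True, g: False, a: False}
  {g: False, a: False, e: False}
  {a: True, e: True, g: False}
  {a: True, g: False, e: False}
  {e: True, g: True, a: False}
  {g: True, e: False, a: False}
  {a: True, g: True, e: True}


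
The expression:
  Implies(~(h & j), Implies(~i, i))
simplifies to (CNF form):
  (h | i) & (i | j)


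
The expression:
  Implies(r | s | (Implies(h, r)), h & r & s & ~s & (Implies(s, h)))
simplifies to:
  h & ~r & ~s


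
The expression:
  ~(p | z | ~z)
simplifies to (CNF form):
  False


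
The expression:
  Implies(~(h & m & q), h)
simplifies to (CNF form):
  h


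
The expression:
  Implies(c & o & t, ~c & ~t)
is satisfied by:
  {o: False, c: False, t: False}
  {t: True, o: False, c: False}
  {c: True, o: False, t: False}
  {t: True, c: True, o: False}
  {o: True, t: False, c: False}
  {t: True, o: True, c: False}
  {c: True, o: True, t: False}


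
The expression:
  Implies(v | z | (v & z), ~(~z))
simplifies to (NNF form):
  z | ~v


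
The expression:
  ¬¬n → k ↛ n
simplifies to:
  ¬n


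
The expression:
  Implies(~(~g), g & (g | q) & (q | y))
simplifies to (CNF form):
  q | y | ~g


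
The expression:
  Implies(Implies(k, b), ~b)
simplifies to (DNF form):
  ~b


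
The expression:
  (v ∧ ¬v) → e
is always true.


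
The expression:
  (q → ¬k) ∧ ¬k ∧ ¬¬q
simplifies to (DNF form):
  q ∧ ¬k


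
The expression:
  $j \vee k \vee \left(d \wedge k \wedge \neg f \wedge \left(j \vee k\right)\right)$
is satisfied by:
  {k: True, j: True}
  {k: True, j: False}
  {j: True, k: False}


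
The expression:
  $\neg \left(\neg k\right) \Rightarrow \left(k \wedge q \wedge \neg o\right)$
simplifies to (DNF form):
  $\left(q \wedge \neg o\right) \vee \neg k$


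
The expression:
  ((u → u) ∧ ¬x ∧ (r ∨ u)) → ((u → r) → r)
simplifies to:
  True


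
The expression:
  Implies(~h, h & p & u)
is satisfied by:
  {h: True}


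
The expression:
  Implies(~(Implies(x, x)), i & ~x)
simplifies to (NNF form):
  True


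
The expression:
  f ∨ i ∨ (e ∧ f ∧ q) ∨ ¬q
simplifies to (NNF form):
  f ∨ i ∨ ¬q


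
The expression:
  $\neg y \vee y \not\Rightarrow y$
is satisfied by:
  {y: False}


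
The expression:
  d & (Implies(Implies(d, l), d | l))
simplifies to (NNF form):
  d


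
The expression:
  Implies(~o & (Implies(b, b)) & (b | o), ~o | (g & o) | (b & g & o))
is always true.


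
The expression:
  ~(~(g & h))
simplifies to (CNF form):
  g & h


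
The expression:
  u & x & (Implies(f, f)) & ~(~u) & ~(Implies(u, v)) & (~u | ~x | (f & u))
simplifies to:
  f & u & x & ~v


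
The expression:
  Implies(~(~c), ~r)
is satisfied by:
  {c: False, r: False}
  {r: True, c: False}
  {c: True, r: False}


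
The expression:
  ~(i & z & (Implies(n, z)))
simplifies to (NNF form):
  ~i | ~z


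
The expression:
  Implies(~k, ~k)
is always true.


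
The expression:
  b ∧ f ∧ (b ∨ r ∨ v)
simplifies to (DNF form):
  b ∧ f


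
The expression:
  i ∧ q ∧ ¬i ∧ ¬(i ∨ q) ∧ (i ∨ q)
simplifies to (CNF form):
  False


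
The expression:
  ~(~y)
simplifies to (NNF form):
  y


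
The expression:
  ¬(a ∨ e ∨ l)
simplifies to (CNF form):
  ¬a ∧ ¬e ∧ ¬l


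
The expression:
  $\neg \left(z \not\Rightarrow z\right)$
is always true.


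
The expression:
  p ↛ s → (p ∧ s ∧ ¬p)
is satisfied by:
  {s: True, p: False}
  {p: False, s: False}
  {p: True, s: True}


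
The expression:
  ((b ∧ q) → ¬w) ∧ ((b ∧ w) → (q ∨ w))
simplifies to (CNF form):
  ¬b ∨ ¬q ∨ ¬w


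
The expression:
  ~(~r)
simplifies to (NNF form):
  r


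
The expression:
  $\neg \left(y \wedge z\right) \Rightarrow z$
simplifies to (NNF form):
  $z$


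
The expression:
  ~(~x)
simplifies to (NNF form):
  x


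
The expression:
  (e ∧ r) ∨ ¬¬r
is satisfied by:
  {r: True}


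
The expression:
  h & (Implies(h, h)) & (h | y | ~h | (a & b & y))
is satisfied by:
  {h: True}


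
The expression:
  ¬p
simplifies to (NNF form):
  ¬p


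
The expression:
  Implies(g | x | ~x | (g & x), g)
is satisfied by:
  {g: True}


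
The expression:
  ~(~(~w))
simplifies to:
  ~w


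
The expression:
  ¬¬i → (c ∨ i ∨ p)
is always true.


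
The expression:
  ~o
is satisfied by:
  {o: False}


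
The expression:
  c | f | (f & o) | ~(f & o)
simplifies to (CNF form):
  True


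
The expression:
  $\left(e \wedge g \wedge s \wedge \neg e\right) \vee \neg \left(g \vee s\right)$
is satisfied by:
  {g: False, s: False}


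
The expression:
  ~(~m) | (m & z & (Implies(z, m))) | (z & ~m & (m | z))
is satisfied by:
  {z: True, m: True}
  {z: True, m: False}
  {m: True, z: False}


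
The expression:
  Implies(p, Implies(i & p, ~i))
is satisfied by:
  {p: False, i: False}
  {i: True, p: False}
  {p: True, i: False}


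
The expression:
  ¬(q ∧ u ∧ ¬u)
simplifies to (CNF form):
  True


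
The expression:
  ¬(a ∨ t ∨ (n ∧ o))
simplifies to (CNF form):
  ¬a ∧ ¬t ∧ (¬n ∨ ¬o)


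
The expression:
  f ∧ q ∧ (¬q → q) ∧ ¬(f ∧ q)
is never true.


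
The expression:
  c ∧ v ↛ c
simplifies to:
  False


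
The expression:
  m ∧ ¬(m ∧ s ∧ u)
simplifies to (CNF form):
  m ∧ (¬s ∨ ¬u)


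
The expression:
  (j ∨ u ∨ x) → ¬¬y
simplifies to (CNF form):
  (y ∨ ¬j) ∧ (y ∨ ¬u) ∧ (y ∨ ¬x)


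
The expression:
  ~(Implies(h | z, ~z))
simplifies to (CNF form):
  z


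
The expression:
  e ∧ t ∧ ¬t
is never true.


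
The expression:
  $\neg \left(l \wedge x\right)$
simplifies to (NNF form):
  $\neg l \vee \neg x$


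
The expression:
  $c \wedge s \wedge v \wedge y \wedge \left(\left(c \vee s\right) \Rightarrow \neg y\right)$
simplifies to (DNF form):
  $\text{False}$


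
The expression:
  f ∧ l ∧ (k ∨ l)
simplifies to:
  f ∧ l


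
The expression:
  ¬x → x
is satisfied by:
  {x: True}


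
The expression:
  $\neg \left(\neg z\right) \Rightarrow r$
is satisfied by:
  {r: True, z: False}
  {z: False, r: False}
  {z: True, r: True}


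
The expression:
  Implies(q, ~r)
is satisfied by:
  {q: False, r: False}
  {r: True, q: False}
  {q: True, r: False}


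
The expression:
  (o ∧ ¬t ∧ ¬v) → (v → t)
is always true.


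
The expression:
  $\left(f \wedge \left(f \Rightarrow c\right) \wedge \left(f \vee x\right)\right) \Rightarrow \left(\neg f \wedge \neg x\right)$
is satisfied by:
  {c: False, f: False}
  {f: True, c: False}
  {c: True, f: False}


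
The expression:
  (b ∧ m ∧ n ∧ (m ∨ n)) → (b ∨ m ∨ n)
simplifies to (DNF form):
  True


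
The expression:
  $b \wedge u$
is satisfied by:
  {u: True, b: True}


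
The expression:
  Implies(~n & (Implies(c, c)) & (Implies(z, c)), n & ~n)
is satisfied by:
  {n: True, z: True, c: False}
  {n: True, c: False, z: False}
  {n: True, z: True, c: True}
  {n: True, c: True, z: False}
  {z: True, c: False, n: False}


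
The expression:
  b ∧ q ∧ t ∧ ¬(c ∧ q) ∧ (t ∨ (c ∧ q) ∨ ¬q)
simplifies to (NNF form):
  b ∧ q ∧ t ∧ ¬c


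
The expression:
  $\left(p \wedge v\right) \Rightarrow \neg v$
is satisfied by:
  {p: False, v: False}
  {v: True, p: False}
  {p: True, v: False}


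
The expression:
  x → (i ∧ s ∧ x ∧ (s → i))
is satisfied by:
  {s: True, i: True, x: False}
  {s: True, i: False, x: False}
  {i: True, s: False, x: False}
  {s: False, i: False, x: False}
  {x: True, s: True, i: True}


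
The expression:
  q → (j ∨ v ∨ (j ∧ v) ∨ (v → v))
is always true.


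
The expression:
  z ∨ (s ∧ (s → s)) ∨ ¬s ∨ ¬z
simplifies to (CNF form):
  True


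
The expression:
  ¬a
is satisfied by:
  {a: False}


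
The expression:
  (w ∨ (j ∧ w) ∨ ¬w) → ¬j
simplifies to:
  ¬j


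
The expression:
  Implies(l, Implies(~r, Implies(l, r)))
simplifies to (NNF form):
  r | ~l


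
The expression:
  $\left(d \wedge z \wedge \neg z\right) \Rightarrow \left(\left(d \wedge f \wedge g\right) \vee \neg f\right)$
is always true.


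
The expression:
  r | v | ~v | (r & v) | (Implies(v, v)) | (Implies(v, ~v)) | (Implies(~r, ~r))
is always true.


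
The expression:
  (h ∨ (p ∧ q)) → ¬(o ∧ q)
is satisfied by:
  {h: False, p: False, q: False, o: False}
  {p: True, o: False, h: False, q: False}
  {h: True, o: False, p: False, q: False}
  {p: True, h: True, o: False, q: False}
  {o: True, h: False, p: False, q: False}
  {o: True, p: True, h: False, q: False}
  {o: True, h: True, p: False, q: False}
  {o: True, p: True, h: True, q: False}
  {q: True, o: False, h: False, p: False}
  {q: True, p: True, o: False, h: False}
  {q: True, h: True, o: False, p: False}
  {q: True, p: True, h: True, o: False}
  {q: True, o: True, h: False, p: False}


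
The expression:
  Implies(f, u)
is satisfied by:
  {u: True, f: False}
  {f: False, u: False}
  {f: True, u: True}


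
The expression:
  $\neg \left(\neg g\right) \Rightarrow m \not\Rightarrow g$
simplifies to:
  $\neg g$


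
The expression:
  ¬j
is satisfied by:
  {j: False}


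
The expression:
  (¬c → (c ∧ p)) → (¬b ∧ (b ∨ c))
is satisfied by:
  {c: False, b: False}
  {b: True, c: False}
  {c: True, b: False}


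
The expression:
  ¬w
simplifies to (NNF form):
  ¬w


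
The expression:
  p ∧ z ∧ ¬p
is never true.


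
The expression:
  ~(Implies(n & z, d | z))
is never true.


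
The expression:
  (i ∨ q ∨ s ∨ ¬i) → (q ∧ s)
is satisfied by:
  {s: True, q: True}


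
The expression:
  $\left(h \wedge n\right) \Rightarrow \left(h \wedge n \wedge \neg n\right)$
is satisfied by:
  {h: False, n: False}
  {n: True, h: False}
  {h: True, n: False}


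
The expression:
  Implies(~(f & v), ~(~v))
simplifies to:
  v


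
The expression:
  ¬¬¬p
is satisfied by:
  {p: False}


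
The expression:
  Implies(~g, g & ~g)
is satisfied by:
  {g: True}


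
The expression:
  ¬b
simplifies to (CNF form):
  ¬b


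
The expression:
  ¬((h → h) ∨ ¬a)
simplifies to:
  False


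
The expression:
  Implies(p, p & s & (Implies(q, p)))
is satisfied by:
  {s: True, p: False}
  {p: False, s: False}
  {p: True, s: True}


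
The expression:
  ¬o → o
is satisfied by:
  {o: True}


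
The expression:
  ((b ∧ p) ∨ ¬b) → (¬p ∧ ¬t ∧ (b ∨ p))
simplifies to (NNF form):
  b ∧ ¬p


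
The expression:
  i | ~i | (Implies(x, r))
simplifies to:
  True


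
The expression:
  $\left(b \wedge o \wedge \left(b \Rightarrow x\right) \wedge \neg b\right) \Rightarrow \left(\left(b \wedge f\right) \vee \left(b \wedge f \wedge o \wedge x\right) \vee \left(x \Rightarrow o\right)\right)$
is always true.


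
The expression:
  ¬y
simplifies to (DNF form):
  ¬y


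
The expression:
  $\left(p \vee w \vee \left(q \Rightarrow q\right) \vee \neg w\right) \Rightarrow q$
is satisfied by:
  {q: True}


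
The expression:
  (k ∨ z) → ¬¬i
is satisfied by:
  {i: True, z: False, k: False}
  {i: True, k: True, z: False}
  {i: True, z: True, k: False}
  {i: True, k: True, z: True}
  {k: False, z: False, i: False}


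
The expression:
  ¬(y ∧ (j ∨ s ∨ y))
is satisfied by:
  {y: False}


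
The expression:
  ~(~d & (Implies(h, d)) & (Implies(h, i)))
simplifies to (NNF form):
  d | h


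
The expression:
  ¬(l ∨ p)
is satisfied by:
  {p: False, l: False}


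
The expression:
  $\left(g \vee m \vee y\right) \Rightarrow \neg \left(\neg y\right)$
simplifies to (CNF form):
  $\left(y \vee \neg g\right) \wedge \left(y \vee \neg m\right)$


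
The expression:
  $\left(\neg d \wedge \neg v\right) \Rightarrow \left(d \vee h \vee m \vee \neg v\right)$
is always true.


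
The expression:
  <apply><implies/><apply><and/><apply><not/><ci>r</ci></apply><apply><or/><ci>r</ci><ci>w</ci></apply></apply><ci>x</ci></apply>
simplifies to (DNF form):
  <apply><or/><ci>r</ci><ci>x</ci><apply><not/><ci>w</ci></apply></apply>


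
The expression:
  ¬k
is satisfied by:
  {k: False}


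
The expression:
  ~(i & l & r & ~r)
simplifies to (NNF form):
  True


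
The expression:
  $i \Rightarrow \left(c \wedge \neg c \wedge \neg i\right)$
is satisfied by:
  {i: False}


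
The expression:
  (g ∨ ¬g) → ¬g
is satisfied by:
  {g: False}


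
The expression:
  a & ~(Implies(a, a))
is never true.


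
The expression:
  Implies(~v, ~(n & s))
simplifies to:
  v | ~n | ~s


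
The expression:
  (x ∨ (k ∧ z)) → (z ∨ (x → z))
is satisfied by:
  {z: True, x: False}
  {x: False, z: False}
  {x: True, z: True}


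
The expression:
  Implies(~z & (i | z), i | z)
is always true.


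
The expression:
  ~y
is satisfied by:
  {y: False}


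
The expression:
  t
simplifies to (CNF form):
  t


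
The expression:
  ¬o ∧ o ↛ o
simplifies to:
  False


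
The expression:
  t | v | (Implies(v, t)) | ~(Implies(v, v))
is always true.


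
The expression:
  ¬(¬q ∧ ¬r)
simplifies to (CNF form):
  q ∨ r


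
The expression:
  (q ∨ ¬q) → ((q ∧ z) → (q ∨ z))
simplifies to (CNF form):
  True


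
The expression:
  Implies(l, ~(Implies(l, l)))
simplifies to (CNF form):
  ~l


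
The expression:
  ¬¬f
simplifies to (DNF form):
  f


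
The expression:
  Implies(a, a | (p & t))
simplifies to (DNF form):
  True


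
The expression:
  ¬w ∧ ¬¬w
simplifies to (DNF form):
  False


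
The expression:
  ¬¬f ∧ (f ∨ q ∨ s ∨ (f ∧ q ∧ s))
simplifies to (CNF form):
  f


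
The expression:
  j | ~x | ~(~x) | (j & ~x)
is always true.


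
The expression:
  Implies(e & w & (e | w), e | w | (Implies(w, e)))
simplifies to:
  True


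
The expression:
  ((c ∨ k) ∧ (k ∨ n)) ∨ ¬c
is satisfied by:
  {n: True, k: True, c: False}
  {n: True, c: False, k: False}
  {k: True, c: False, n: False}
  {k: False, c: False, n: False}
  {n: True, k: True, c: True}
  {n: True, c: True, k: False}
  {k: True, c: True, n: False}


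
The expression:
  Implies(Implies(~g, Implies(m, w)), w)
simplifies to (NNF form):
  w | (m & ~g)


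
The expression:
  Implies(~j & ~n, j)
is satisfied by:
  {n: True, j: True}
  {n: True, j: False}
  {j: True, n: False}


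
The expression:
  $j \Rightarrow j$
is always true.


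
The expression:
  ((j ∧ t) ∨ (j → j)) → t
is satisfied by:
  {t: True}


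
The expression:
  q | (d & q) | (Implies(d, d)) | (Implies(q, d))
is always true.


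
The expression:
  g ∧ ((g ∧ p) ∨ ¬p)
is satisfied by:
  {g: True}


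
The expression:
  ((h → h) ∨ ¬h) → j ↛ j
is never true.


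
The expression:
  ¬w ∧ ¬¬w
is never true.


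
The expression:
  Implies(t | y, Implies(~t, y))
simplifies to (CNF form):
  True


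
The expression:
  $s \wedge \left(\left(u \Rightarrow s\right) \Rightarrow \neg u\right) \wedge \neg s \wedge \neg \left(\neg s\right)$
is never true.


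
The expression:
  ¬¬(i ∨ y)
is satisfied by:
  {i: True, y: True}
  {i: True, y: False}
  {y: True, i: False}


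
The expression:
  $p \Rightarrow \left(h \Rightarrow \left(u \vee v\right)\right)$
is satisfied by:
  {v: True, u: True, p: False, h: False}
  {v: True, p: False, u: False, h: False}
  {u: True, v: False, p: False, h: False}
  {v: False, p: False, u: False, h: False}
  {h: True, v: True, u: True, p: False}
  {h: True, v: True, p: False, u: False}
  {h: True, u: True, v: False, p: False}
  {h: True, v: False, p: False, u: False}
  {v: True, p: True, u: True, h: False}
  {v: True, p: True, h: False, u: False}
  {p: True, u: True, h: False, v: False}
  {p: True, h: False, u: False, v: False}
  {v: True, p: True, h: True, u: True}
  {v: True, p: True, h: True, u: False}
  {p: True, h: True, u: True, v: False}


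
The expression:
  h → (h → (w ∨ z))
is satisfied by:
  {z: True, w: True, h: False}
  {z: True, h: False, w: False}
  {w: True, h: False, z: False}
  {w: False, h: False, z: False}
  {z: True, w: True, h: True}
  {z: True, h: True, w: False}
  {w: True, h: True, z: False}


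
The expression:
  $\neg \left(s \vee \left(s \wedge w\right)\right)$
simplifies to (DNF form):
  $\neg s$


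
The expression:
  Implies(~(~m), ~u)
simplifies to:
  ~m | ~u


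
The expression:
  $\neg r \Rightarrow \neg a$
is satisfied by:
  {r: True, a: False}
  {a: False, r: False}
  {a: True, r: True}


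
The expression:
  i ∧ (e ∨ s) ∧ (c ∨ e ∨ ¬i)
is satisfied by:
  {i: True, c: True, e: True, s: True}
  {i: True, c: True, e: True, s: False}
  {i: True, e: True, s: True, c: False}
  {i: True, e: True, s: False, c: False}
  {i: True, c: True, s: True, e: False}


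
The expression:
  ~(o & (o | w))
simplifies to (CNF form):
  ~o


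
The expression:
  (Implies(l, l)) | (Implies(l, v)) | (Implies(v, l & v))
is always true.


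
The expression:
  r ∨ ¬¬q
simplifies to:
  q ∨ r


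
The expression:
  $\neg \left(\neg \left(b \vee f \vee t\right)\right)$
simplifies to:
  $b \vee f \vee t$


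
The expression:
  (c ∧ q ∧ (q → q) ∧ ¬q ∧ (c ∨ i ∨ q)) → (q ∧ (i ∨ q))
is always true.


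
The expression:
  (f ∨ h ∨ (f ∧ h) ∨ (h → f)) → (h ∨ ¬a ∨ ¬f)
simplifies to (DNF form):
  h ∨ ¬a ∨ ¬f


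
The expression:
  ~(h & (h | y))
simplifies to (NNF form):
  ~h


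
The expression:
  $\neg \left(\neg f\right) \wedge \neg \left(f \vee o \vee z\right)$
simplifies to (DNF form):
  $\text{False}$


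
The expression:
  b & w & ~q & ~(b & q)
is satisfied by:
  {w: True, b: True, q: False}


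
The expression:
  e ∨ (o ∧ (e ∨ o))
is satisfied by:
  {o: True, e: True}
  {o: True, e: False}
  {e: True, o: False}


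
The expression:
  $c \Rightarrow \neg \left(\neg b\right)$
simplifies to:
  $b \vee \neg c$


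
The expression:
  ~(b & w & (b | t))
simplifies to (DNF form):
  ~b | ~w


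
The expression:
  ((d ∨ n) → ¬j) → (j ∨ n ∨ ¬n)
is always true.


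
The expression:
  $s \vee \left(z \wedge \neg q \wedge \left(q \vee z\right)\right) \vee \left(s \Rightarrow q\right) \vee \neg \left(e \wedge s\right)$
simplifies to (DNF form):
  $\text{True}$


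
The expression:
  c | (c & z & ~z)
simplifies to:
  c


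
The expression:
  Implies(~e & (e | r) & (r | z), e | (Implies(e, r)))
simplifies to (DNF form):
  True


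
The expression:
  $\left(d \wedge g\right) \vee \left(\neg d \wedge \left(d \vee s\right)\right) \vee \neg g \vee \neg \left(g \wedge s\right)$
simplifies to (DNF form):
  $\text{True}$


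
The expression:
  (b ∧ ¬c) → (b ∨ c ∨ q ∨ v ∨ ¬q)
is always true.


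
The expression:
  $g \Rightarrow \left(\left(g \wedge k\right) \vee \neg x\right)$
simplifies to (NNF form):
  $k \vee \neg g \vee \neg x$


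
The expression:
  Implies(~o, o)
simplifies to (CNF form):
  o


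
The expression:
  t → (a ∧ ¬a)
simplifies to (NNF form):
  ¬t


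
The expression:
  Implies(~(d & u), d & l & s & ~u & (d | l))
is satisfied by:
  {l: True, u: True, d: True, s: True}
  {l: True, u: True, d: True, s: False}
  {u: True, d: True, s: True, l: False}
  {u: True, d: True, s: False, l: False}
  {l: True, d: True, s: True, u: False}


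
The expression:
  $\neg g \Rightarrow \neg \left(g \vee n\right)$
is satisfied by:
  {g: True, n: False}
  {n: False, g: False}
  {n: True, g: True}


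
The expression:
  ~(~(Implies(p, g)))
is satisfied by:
  {g: True, p: False}
  {p: False, g: False}
  {p: True, g: True}


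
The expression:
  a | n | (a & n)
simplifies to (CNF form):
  a | n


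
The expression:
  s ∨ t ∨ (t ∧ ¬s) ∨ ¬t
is always true.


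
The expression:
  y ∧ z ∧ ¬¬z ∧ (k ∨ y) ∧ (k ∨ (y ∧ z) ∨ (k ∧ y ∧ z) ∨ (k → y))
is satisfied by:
  {z: True, y: True}


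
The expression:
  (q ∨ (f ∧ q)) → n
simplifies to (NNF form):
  n ∨ ¬q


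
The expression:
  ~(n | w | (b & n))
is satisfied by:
  {n: False, w: False}


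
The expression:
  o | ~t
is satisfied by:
  {o: True, t: False}
  {t: False, o: False}
  {t: True, o: True}


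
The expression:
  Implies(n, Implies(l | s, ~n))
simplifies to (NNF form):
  ~n | (~l & ~s)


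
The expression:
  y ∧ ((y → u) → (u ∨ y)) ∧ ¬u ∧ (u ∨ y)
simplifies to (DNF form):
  y ∧ ¬u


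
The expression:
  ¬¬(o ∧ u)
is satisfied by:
  {u: True, o: True}


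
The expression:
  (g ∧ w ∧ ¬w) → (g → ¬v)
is always true.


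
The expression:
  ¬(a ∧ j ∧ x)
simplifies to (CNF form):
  ¬a ∨ ¬j ∨ ¬x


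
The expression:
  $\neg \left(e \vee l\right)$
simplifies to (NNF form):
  $\neg e \wedge \neg l$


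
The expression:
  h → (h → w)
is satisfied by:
  {w: True, h: False}
  {h: False, w: False}
  {h: True, w: True}


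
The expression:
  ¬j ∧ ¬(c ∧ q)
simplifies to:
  ¬j ∧ (¬c ∨ ¬q)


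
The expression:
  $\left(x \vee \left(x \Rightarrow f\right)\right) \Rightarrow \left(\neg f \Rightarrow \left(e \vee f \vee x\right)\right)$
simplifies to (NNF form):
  $e \vee f \vee x$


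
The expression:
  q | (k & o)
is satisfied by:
  {k: True, q: True, o: True}
  {k: True, q: True, o: False}
  {q: True, o: True, k: False}
  {q: True, o: False, k: False}
  {k: True, o: True, q: False}


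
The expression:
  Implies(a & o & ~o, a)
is always true.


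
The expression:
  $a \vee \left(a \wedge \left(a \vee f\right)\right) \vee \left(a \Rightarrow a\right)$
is always true.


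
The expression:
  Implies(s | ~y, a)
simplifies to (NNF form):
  a | (y & ~s)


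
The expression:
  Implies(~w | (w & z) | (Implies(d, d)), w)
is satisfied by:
  {w: True}


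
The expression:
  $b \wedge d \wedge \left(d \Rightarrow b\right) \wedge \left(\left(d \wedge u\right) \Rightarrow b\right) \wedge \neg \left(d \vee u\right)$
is never true.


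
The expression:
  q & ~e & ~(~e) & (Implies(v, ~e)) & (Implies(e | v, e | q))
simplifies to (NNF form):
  False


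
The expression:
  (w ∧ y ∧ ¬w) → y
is always true.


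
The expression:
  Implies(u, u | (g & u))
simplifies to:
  True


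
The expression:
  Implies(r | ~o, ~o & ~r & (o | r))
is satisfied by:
  {o: True, r: False}


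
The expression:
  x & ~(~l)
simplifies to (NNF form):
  l & x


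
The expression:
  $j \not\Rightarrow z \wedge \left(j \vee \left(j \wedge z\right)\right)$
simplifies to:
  $j \wedge \neg z$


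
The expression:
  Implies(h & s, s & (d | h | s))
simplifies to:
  True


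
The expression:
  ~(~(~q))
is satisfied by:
  {q: False}


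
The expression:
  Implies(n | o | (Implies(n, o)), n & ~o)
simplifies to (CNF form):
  n & ~o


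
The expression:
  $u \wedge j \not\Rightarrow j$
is never true.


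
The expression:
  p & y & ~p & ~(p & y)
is never true.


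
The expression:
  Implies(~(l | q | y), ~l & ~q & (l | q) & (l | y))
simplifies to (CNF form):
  l | q | y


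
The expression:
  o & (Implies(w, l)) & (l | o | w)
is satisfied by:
  {l: True, o: True, w: False}
  {o: True, w: False, l: False}
  {l: True, w: True, o: True}


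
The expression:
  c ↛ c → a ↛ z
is always true.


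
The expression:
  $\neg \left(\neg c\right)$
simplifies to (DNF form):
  $c$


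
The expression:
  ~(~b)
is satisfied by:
  {b: True}


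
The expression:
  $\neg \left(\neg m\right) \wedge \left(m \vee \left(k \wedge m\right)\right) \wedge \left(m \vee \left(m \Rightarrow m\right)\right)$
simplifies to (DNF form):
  $m$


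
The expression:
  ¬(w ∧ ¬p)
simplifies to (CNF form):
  p ∨ ¬w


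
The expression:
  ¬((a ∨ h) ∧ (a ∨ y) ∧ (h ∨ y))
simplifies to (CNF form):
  (¬a ∨ ¬h) ∧ (¬a ∨ ¬y) ∧ (¬h ∨ ¬y) ∧ (¬a ∨ ¬h ∨ ¬y)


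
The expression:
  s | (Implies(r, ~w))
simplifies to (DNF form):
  s | ~r | ~w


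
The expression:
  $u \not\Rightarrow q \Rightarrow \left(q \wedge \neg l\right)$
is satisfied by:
  {q: True, u: False}
  {u: False, q: False}
  {u: True, q: True}


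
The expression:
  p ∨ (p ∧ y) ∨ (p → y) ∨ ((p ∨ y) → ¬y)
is always true.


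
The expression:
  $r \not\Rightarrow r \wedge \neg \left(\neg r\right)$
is never true.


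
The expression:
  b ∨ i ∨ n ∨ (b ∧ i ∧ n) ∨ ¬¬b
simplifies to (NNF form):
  b ∨ i ∨ n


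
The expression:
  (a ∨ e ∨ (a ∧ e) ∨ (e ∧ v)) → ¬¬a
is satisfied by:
  {a: True, e: False}
  {e: False, a: False}
  {e: True, a: True}


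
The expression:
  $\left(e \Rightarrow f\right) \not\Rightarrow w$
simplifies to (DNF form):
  $\left(f \wedge \neg w\right) \vee \left(\neg e \wedge \neg w\right)$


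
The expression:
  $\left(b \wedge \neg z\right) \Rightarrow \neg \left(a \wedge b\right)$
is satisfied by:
  {z: True, a: False, b: False}
  {z: False, a: False, b: False}
  {b: True, z: True, a: False}
  {b: True, z: False, a: False}
  {a: True, z: True, b: False}
  {a: True, z: False, b: False}
  {a: True, b: True, z: True}


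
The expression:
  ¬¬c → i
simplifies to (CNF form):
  i ∨ ¬c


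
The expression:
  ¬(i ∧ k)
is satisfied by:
  {k: False, i: False}
  {i: True, k: False}
  {k: True, i: False}


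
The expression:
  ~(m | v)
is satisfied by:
  {v: False, m: False}


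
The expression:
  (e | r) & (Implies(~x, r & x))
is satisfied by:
  {r: True, e: True, x: True}
  {r: True, x: True, e: False}
  {e: True, x: True, r: False}


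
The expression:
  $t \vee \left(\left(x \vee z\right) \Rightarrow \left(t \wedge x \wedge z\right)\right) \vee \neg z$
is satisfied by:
  {t: True, z: False}
  {z: False, t: False}
  {z: True, t: True}


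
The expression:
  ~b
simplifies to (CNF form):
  ~b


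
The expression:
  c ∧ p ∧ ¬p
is never true.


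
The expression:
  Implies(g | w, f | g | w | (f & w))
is always true.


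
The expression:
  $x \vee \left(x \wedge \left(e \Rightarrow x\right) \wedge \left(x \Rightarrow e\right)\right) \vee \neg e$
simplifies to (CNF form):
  $x \vee \neg e$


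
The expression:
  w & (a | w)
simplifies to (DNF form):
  w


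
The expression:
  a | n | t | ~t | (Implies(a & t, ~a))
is always true.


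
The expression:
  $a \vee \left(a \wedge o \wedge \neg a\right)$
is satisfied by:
  {a: True}


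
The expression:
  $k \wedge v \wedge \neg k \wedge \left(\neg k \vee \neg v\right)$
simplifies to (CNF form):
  $\text{False}$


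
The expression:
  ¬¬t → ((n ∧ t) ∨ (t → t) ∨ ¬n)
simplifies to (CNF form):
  True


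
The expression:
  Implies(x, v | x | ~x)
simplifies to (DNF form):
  True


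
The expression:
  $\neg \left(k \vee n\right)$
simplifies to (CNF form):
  $\neg k \wedge \neg n$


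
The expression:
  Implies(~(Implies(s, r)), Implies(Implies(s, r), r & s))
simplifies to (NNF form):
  True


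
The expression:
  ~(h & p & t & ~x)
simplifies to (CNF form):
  x | ~h | ~p | ~t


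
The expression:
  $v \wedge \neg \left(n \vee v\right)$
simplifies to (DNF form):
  $\text{False}$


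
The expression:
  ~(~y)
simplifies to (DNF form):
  y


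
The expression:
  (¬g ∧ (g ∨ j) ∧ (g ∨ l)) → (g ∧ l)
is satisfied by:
  {g: True, l: False, j: False}
  {l: False, j: False, g: False}
  {j: True, g: True, l: False}
  {j: True, l: False, g: False}
  {g: True, l: True, j: False}
  {l: True, g: False, j: False}
  {j: True, l: True, g: True}


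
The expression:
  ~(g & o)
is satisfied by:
  {g: False, o: False}
  {o: True, g: False}
  {g: True, o: False}


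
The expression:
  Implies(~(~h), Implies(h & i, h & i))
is always true.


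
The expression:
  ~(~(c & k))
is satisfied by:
  {c: True, k: True}


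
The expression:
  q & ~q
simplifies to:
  False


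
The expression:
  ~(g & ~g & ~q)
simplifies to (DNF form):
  True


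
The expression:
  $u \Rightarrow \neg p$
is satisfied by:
  {p: False, u: False}
  {u: True, p: False}
  {p: True, u: False}


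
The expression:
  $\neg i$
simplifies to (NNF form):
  $\neg i$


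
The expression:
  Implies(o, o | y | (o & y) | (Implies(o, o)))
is always true.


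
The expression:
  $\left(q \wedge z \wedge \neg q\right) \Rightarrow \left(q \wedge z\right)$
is always true.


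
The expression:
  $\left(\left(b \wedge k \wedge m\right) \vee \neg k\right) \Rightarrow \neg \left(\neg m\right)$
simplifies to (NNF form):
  $k \vee m$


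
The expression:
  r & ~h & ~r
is never true.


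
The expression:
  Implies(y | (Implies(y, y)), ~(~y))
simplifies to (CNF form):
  y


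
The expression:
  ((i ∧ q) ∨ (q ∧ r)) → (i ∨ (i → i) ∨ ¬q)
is always true.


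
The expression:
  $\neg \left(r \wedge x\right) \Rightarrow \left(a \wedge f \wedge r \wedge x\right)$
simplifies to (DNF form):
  $r \wedge x$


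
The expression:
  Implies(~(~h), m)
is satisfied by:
  {m: True, h: False}
  {h: False, m: False}
  {h: True, m: True}


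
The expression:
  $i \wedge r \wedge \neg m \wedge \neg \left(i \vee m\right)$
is never true.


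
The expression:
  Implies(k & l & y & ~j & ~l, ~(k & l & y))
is always true.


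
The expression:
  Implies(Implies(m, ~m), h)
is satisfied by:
  {m: True, h: True}
  {m: True, h: False}
  {h: True, m: False}


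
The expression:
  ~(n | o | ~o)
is never true.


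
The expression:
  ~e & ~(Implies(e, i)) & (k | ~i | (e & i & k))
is never true.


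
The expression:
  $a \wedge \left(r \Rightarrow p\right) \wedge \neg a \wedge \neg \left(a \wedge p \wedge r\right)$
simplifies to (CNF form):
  $\text{False}$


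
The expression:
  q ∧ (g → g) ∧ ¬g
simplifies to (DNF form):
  q ∧ ¬g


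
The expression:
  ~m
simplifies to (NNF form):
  ~m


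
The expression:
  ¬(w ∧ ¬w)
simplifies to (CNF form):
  True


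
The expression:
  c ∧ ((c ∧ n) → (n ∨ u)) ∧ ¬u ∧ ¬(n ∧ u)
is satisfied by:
  {c: True, u: False}


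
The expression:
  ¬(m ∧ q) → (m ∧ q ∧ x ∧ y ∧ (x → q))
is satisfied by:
  {m: True, q: True}


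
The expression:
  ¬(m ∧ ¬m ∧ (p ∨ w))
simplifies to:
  True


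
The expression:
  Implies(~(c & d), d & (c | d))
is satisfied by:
  {d: True}


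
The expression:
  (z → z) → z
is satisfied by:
  {z: True}


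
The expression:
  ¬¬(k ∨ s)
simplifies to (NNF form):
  k ∨ s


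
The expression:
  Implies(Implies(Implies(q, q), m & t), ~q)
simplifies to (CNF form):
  ~m | ~q | ~t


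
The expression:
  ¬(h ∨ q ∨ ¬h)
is never true.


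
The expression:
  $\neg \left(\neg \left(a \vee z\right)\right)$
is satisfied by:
  {a: True, z: True}
  {a: True, z: False}
  {z: True, a: False}


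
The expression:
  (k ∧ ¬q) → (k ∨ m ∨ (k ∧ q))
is always true.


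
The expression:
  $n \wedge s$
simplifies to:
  $n \wedge s$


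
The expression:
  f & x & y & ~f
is never true.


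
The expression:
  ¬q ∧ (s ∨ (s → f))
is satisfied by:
  {q: False}


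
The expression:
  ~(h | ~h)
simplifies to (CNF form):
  False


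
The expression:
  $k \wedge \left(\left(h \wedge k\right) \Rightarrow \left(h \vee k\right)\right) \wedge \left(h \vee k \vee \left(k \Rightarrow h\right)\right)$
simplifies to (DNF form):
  $k$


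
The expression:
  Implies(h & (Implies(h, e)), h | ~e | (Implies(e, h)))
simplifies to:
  True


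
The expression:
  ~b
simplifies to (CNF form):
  ~b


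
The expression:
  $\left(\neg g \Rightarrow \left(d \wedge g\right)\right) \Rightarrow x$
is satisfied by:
  {x: True, g: False}
  {g: False, x: False}
  {g: True, x: True}


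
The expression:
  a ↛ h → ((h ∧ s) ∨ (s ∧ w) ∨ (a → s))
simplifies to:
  h ∨ s ∨ ¬a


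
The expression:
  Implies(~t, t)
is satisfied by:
  {t: True}


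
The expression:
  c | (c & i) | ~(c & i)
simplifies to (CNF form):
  True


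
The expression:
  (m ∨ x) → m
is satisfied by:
  {m: True, x: False}
  {x: False, m: False}
  {x: True, m: True}


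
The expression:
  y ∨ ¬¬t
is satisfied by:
  {y: True, t: True}
  {y: True, t: False}
  {t: True, y: False}


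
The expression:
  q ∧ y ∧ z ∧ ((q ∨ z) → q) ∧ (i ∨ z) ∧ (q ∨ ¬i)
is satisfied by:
  {z: True, y: True, q: True}


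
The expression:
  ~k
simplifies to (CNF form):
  ~k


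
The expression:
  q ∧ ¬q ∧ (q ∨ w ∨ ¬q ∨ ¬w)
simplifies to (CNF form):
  False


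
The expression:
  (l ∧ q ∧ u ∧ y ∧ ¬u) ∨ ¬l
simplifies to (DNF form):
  ¬l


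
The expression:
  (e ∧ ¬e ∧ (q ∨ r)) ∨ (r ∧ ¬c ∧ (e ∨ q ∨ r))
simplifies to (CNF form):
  r ∧ ¬c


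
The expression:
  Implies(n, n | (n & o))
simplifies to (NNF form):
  True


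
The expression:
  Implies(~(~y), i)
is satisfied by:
  {i: True, y: False}
  {y: False, i: False}
  {y: True, i: True}


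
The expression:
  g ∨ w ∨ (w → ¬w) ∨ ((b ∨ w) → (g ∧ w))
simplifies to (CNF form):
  True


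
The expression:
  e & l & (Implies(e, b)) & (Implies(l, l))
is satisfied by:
  {e: True, b: True, l: True}


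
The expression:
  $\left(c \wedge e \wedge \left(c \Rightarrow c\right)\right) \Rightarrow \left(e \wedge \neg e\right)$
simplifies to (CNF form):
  $\neg c \vee \neg e$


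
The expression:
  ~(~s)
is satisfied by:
  {s: True}


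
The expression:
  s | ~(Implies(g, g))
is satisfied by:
  {s: True}


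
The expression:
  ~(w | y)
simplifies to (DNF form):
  ~w & ~y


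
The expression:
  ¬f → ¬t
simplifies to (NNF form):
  f ∨ ¬t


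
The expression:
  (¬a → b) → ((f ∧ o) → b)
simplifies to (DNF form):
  b ∨ ¬a ∨ ¬f ∨ ¬o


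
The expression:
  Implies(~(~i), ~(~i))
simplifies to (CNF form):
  True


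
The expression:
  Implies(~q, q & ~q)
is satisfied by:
  {q: True}


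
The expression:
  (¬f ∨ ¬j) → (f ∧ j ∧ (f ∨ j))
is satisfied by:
  {j: True, f: True}


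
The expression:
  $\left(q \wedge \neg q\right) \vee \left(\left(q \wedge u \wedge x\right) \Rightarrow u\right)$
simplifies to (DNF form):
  $\text{True}$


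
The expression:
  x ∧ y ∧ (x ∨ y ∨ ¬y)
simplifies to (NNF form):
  x ∧ y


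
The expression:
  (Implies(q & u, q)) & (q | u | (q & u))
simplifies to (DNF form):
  q | u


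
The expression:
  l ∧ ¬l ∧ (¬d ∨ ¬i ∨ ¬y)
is never true.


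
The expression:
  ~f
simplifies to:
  ~f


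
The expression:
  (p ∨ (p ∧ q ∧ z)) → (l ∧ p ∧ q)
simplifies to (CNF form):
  (l ∨ ¬p) ∧ (q ∨ ¬p)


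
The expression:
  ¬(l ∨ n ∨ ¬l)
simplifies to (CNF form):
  False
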